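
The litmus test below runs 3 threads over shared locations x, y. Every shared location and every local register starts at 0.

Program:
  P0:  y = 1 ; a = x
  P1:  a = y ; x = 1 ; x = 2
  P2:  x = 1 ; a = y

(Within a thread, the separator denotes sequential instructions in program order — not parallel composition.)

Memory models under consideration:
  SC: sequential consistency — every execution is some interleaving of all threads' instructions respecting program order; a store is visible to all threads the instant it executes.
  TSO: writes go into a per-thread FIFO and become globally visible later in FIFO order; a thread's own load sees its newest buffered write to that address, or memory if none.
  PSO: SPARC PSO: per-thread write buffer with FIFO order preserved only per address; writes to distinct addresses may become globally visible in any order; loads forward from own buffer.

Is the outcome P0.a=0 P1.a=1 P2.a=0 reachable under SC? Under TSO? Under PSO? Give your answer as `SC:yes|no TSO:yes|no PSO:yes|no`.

outcome vector order: (P0.a,P1.a,P2.a)
SC: 10 outcomes — {0/0/1 0/1/1 1/0/0 1/0/1 1/1/0 1/1/1 2/0/0 2/0/1 2/1/0 2/1/1}
TSO: 12 outcomes — {0/0/0 0/0/1 0/1/0 0/1/1 1/0/0 1/0/1 1/1/0 1/1/1 2/0/0 2/0/1 2/1/0 2/1/1}
PSO: 12 outcomes — {0/0/0 0/0/1 0/1/0 0/1/1 1/0/0 1/0/1 1/1/0 1/1/1 2/0/0 2/0/1 2/1/0 2/1/1}
target 0/1/0 ∈ {TSO,PSO}

SC:no TSO:yes PSO:yes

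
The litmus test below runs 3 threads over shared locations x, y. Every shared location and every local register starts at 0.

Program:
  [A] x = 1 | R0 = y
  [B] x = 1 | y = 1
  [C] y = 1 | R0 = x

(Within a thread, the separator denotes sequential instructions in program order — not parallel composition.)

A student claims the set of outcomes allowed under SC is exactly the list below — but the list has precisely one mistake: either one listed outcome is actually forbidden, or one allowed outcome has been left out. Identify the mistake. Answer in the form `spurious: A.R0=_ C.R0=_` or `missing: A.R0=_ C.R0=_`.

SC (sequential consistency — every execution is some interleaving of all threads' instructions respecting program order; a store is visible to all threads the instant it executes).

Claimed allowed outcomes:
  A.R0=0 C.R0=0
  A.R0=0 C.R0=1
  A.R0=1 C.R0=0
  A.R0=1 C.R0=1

spurious: A.R0=0 C.R0=0

outcome vector order: (A.R0,C.R0)
[SC] allowed = {01 10 11}
claimed∖SC = {00}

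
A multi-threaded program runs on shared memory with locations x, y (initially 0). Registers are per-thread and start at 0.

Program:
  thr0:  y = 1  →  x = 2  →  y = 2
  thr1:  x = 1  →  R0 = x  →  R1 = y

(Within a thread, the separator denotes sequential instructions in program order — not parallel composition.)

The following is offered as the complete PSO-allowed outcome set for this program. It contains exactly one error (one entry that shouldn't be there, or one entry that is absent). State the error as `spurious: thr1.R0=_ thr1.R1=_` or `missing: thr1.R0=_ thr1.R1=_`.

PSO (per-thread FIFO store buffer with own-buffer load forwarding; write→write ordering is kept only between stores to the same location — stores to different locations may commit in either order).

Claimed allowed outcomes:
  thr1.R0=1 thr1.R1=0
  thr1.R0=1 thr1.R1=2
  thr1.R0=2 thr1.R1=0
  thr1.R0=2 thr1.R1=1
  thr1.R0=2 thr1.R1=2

missing: thr1.R0=1 thr1.R1=1

outcome vector order: (thr1.R0,thr1.R1)
PSO (6): 1/0 1/1 1/2 2/0 2/1 2/2
PSO∖claimed = {1/1}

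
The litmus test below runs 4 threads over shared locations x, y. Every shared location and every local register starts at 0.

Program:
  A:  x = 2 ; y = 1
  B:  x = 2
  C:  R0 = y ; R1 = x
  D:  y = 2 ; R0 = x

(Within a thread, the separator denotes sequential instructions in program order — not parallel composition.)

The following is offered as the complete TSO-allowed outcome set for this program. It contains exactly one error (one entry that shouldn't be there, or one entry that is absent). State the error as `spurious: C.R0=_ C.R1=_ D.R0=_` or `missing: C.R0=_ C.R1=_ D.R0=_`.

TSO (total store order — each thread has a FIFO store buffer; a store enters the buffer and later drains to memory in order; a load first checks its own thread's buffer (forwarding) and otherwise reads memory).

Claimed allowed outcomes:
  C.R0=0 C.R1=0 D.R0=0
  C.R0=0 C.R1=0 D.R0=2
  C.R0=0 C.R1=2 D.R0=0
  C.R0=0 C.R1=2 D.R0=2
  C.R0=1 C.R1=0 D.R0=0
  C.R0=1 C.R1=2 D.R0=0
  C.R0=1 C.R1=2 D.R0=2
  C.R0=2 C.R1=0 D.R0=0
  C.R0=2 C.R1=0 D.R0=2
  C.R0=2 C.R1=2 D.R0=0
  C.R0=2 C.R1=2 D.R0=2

spurious: C.R0=1 C.R1=0 D.R0=0

outcome vector order: (C.R0,C.R1,D.R0)
under TSO → 000 002 020 022 120 122 200 202 220 222
claimed∖TSO = {100}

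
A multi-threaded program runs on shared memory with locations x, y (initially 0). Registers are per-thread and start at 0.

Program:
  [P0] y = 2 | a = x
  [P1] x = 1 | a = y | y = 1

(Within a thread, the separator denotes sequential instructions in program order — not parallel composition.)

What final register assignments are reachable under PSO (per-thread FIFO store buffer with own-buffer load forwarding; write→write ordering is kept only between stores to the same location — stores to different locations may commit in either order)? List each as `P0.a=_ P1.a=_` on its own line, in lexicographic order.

P0.a=0 P1.a=0
P0.a=0 P1.a=2
P0.a=1 P1.a=0
P0.a=1 P1.a=2

outcome vector order: (P0.a,P1.a)
|PSO outcomes| = 4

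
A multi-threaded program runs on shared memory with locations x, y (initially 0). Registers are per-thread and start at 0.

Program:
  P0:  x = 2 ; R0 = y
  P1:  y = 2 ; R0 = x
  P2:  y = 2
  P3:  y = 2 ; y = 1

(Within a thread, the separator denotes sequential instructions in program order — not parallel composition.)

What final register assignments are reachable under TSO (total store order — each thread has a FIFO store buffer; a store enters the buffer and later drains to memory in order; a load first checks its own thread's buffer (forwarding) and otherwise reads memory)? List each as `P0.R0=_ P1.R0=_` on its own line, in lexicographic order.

outcome vector order: (P0.R0,P1.R0)
|TSO outcomes| = 6

P0.R0=0 P1.R0=0
P0.R0=0 P1.R0=2
P0.R0=1 P1.R0=0
P0.R0=1 P1.R0=2
P0.R0=2 P1.R0=0
P0.R0=2 P1.R0=2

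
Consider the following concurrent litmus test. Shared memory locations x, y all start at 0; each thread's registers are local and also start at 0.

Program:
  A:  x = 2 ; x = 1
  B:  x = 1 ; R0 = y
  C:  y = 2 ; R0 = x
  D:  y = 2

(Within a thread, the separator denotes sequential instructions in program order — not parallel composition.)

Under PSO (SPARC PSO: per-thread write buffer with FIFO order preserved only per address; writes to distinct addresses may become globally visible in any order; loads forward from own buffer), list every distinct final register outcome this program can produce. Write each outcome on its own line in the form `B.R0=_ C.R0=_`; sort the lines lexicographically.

outcome vector order: (B.R0,C.R0)
|PSO outcomes| = 6

B.R0=0 C.R0=0
B.R0=0 C.R0=1
B.R0=0 C.R0=2
B.R0=2 C.R0=0
B.R0=2 C.R0=1
B.R0=2 C.R0=2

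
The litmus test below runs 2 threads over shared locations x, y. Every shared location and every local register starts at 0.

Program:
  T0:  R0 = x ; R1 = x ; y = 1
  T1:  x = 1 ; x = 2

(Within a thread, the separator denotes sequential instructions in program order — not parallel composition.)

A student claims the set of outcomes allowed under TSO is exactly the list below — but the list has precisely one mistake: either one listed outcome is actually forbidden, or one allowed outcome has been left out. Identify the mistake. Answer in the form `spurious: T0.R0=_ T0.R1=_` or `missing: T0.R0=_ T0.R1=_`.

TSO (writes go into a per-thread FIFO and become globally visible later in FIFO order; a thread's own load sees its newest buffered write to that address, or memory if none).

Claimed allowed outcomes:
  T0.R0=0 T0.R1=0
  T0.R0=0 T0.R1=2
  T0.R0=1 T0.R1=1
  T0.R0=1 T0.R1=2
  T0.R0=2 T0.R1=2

missing: T0.R0=0 T0.R1=1

outcome vector order: (T0.R0,T0.R1)
TSO (6): (0,0), (0,1), (0,2), (1,1), (1,2), (2,2)
TSO∖claimed = {(0,1)}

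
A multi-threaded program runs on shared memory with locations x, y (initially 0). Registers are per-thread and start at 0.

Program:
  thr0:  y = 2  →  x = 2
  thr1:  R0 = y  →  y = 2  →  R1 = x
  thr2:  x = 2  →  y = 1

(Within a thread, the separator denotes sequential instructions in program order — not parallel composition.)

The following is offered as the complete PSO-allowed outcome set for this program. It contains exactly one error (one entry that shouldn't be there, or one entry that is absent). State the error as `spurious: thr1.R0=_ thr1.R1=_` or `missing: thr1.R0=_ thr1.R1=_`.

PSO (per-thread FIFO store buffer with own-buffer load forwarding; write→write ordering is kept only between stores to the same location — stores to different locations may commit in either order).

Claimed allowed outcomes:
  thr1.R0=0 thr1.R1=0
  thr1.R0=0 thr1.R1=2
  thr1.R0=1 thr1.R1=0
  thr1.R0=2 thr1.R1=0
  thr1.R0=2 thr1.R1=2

missing: thr1.R0=1 thr1.R1=2

outcome vector order: (thr1.R0,thr1.R1)
[PSO] allowed = {0/0, 0/2, 1/0, 1/2, 2/0, 2/2}
PSO∖claimed = {1/2}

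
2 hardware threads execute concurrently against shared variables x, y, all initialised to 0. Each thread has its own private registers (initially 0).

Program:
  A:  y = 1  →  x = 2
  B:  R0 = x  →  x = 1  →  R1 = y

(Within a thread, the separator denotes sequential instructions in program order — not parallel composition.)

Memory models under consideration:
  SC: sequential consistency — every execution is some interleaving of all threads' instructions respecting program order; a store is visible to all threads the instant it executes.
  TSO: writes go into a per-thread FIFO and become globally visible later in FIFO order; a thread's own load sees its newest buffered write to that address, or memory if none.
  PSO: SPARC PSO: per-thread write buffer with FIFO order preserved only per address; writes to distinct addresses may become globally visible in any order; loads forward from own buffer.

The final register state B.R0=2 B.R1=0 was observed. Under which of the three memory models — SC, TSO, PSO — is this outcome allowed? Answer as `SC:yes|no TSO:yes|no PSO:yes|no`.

outcome vector order: (B.R0,B.R1)
SC (3): (0,0), (0,1), (2,1)
TSO (3): (0,0), (0,1), (2,1)
PSO (4): (0,0), (0,1), (2,0), (2,1)
target (2,0) ∈ {PSO}

SC:no TSO:no PSO:yes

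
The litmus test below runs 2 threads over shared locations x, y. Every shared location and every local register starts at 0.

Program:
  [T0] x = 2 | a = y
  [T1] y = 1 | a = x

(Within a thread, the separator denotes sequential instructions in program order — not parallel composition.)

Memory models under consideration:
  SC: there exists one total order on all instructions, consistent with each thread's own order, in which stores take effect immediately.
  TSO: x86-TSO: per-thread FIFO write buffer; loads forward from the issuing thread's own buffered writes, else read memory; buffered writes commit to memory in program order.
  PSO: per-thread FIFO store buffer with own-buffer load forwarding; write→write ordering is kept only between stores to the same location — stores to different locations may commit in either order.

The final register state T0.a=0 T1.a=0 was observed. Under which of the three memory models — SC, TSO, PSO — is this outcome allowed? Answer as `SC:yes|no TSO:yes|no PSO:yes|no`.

SC:no TSO:yes PSO:yes

outcome vector order: (T0.a,T1.a)
SC: 3 outcomes — {(0,2); (1,0); (1,2)}
TSO: 4 outcomes — {(0,0); (0,2); (1,0); (1,2)}
PSO: 4 outcomes — {(0,0); (0,2); (1,0); (1,2)}
target (0,0) ∈ {TSO,PSO}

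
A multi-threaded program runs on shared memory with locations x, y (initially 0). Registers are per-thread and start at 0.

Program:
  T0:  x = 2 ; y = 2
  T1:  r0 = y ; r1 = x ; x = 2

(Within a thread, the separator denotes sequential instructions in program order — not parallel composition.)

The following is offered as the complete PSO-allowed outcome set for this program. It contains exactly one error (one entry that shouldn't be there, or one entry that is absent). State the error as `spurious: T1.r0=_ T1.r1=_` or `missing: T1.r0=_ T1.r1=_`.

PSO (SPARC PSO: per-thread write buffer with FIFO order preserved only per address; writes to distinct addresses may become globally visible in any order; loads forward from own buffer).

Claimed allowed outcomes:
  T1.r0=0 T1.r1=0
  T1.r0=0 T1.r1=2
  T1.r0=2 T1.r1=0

missing: T1.r0=2 T1.r1=2

outcome vector order: (T1.r0,T1.r1)
PSO (4): <0 0>; <0 2>; <2 0>; <2 2>
PSO∖claimed = {<2 2>}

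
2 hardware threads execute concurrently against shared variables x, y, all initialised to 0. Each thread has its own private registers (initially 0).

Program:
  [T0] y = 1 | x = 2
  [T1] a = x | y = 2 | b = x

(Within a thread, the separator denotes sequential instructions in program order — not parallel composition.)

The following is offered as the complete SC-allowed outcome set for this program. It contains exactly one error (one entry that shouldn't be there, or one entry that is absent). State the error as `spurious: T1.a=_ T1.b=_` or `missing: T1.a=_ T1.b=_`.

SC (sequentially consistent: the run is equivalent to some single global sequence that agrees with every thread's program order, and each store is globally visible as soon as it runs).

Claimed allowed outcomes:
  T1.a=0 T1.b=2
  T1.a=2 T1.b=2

outcome vector order: (T1.a,T1.b)
[SC] allowed = {0/0 0/2 2/2}
SC∖claimed = {0/0}

missing: T1.a=0 T1.b=0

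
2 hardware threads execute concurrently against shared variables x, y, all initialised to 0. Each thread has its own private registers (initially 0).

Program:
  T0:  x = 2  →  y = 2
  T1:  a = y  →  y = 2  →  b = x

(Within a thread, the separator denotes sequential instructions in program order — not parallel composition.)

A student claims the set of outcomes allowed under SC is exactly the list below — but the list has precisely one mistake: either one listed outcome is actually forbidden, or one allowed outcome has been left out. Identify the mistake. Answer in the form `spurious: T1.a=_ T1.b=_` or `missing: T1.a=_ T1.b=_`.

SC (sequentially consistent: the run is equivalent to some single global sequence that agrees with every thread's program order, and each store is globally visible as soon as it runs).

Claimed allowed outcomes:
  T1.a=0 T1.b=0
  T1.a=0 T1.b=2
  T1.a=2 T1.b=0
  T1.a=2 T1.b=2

outcome vector order: (T1.a,T1.b)
under SC → 00, 02, 22
claimed∖SC = {20}

spurious: T1.a=2 T1.b=0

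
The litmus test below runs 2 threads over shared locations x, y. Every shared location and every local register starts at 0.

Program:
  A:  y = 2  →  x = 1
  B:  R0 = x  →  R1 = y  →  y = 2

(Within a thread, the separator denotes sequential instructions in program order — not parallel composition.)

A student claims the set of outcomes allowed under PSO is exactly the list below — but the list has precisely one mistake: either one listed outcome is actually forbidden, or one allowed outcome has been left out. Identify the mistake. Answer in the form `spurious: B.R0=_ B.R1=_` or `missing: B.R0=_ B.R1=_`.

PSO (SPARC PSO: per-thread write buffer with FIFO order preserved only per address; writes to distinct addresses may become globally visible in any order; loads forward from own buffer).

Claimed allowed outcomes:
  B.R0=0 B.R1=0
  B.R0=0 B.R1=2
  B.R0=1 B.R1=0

outcome vector order: (B.R0,B.R1)
PSO: 4 outcomes — {00; 02; 10; 12}
PSO∖claimed = {12}

missing: B.R0=1 B.R1=2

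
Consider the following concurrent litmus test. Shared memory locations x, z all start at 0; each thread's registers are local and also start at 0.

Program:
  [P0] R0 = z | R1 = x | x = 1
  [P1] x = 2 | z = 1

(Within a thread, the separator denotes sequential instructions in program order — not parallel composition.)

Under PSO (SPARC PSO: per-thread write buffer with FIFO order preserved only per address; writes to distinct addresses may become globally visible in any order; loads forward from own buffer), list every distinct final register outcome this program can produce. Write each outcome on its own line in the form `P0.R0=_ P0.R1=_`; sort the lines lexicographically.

outcome vector order: (P0.R0,P0.R1)
|PSO outcomes| = 4

P0.R0=0 P0.R1=0
P0.R0=0 P0.R1=2
P0.R0=1 P0.R1=0
P0.R0=1 P0.R1=2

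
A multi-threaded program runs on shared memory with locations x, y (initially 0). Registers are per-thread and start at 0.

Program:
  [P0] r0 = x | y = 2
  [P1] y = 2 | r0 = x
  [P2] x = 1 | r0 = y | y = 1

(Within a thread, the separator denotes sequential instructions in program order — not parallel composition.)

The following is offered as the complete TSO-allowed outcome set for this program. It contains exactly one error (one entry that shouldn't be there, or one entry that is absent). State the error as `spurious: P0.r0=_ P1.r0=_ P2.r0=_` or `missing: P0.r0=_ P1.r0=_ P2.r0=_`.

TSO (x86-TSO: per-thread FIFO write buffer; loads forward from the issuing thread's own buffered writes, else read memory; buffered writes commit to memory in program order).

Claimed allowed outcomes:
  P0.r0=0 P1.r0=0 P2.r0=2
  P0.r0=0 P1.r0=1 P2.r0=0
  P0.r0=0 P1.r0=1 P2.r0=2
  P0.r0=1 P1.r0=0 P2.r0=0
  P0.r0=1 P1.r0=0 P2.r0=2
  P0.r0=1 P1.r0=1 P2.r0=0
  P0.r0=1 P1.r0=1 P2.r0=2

missing: P0.r0=0 P1.r0=0 P2.r0=0

outcome vector order: (P0.r0,P1.r0,P2.r0)
[TSO] allowed = {<0 0 0>, <0 0 2>, <0 1 0>, <0 1 2>, <1 0 0>, <1 0 2>, <1 1 0>, <1 1 2>}
TSO∖claimed = {<0 0 0>}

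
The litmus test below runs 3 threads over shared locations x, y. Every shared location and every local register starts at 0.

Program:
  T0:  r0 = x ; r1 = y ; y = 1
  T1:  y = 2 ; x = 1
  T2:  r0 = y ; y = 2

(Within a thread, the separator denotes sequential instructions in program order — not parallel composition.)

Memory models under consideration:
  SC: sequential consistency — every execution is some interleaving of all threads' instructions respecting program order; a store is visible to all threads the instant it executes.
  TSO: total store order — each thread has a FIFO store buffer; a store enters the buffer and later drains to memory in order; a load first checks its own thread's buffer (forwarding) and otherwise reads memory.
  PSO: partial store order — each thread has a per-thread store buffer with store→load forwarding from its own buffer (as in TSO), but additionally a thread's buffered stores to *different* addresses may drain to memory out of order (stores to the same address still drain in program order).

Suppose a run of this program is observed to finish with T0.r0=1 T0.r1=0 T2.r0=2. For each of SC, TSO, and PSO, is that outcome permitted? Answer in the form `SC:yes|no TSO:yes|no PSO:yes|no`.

SC:no TSO:no PSO:yes

outcome vector order: (T0.r0,T0.r1,T2.r0)
SC (9): <0 0 0> <0 0 1> <0 0 2> <0 2 0> <0 2 1> <0 2 2> <1 2 0> <1 2 1> <1 2 2>
TSO (9): <0 0 0> <0 0 1> <0 0 2> <0 2 0> <0 2 1> <0 2 2> <1 2 0> <1 2 1> <1 2 2>
PSO (12): <0 0 0> <0 0 1> <0 0 2> <0 2 0> <0 2 1> <0 2 2> <1 0 0> <1 0 1> <1 0 2> <1 2 0> <1 2 1> <1 2 2>
target <1 0 2> ∈ {PSO}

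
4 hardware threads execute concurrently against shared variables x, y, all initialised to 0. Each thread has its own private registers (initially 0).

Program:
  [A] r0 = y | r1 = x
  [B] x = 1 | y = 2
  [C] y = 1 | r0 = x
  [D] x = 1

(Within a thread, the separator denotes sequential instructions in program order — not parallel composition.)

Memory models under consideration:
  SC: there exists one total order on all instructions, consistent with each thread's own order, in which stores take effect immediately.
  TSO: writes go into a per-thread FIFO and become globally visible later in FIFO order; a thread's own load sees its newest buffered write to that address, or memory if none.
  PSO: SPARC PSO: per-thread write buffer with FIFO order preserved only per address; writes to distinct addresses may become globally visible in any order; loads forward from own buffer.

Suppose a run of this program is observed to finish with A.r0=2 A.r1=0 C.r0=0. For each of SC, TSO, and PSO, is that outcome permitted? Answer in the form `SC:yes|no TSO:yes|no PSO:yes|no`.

SC:no TSO:no PSO:yes

outcome vector order: (A.r0,A.r1,C.r0)
SC (10): 0/0/0; 0/0/1; 0/1/0; 0/1/1; 1/0/0; 1/0/1; 1/1/0; 1/1/1; 2/1/0; 2/1/1
TSO (10): 0/0/0; 0/0/1; 0/1/0; 0/1/1; 1/0/0; 1/0/1; 1/1/0; 1/1/1; 2/1/0; 2/1/1
PSO (12): 0/0/0; 0/0/1; 0/1/0; 0/1/1; 1/0/0; 1/0/1; 1/1/0; 1/1/1; 2/0/0; 2/0/1; 2/1/0; 2/1/1
target 2/0/0 ∈ {PSO}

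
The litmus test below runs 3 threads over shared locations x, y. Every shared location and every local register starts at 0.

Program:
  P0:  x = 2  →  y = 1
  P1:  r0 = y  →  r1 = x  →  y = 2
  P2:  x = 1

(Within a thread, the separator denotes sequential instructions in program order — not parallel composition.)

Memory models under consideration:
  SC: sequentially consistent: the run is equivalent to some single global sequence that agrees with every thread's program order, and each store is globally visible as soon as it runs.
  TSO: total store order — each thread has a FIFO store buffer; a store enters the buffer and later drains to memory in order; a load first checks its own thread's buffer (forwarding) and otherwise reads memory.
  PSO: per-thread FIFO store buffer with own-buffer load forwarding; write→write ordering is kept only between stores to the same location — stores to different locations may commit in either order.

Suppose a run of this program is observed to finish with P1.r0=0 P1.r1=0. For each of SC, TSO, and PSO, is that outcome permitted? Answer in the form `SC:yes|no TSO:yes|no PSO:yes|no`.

outcome vector order: (P1.r0,P1.r1)
[SC] allowed = {(0,0) (0,1) (0,2) (1,1) (1,2)}
[TSO] allowed = {(0,0) (0,1) (0,2) (1,1) (1,2)}
[PSO] allowed = {(0,0) (0,1) (0,2) (1,0) (1,1) (1,2)}
target (0,0) ∈ {SC,TSO,PSO}

SC:yes TSO:yes PSO:yes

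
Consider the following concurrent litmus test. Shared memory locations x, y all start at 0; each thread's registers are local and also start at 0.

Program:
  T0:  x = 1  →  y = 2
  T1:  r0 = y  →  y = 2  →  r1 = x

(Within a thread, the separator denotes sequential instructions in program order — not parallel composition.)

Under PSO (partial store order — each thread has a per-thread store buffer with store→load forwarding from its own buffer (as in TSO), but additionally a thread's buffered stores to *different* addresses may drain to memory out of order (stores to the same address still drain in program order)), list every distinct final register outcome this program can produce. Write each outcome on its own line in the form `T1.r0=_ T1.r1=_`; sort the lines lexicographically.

outcome vector order: (T1.r0,T1.r1)
|PSO outcomes| = 4

T1.r0=0 T1.r1=0
T1.r0=0 T1.r1=1
T1.r0=2 T1.r1=0
T1.r0=2 T1.r1=1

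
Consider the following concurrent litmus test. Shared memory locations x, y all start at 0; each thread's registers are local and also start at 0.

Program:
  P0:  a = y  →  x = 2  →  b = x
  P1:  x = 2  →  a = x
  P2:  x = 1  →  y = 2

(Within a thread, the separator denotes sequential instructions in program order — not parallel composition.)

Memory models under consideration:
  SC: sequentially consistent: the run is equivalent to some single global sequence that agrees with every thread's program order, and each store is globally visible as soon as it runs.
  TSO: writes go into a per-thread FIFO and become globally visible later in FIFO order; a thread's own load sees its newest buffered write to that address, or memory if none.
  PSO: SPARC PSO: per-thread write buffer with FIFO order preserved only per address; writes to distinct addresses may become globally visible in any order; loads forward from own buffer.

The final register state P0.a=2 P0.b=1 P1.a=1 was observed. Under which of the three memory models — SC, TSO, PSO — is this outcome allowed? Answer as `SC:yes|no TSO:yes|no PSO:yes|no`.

SC:no TSO:no PSO:yes

outcome vector order: (P0.a,P0.b,P1.a)
under SC → 011, 012, 021, 022, 221, 222
under TSO → 011, 012, 021, 022, 221, 222
under PSO → 011, 012, 021, 022, 211, 212, 221, 222
target 211 ∈ {PSO}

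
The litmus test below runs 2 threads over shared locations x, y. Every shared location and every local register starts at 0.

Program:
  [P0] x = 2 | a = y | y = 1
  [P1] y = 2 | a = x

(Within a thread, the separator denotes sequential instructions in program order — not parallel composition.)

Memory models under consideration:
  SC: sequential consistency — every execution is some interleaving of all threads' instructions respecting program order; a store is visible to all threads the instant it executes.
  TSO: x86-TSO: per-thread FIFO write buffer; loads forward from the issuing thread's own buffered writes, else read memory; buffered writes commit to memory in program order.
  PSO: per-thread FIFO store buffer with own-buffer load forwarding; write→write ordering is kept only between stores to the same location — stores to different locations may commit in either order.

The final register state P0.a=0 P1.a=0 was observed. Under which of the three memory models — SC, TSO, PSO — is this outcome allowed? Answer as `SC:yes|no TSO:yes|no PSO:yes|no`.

SC:no TSO:yes PSO:yes

outcome vector order: (P0.a,P1.a)
[SC] allowed = {<0 2>, <2 0>, <2 2>}
[TSO] allowed = {<0 0>, <0 2>, <2 0>, <2 2>}
[PSO] allowed = {<0 0>, <0 2>, <2 0>, <2 2>}
target <0 0> ∈ {TSO,PSO}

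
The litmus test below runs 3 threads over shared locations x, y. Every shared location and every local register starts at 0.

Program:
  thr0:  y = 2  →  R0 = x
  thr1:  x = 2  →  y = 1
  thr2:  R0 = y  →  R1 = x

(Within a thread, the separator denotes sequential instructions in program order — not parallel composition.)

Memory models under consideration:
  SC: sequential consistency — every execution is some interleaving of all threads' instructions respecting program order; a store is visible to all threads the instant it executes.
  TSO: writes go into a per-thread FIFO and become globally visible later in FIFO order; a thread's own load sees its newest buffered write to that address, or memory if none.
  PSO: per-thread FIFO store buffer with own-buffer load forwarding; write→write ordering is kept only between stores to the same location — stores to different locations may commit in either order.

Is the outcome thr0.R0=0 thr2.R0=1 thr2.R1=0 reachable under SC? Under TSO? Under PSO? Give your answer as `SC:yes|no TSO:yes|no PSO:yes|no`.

SC:no TSO:no PSO:yes

outcome vector order: (thr0.R0,thr2.R0,thr2.R1)
SC: 10 outcomes — {(0,0,0); (0,0,2); (0,1,2); (0,2,0); (0,2,2); (2,0,0); (2,0,2); (2,1,2); (2,2,0); (2,2,2)}
TSO: 10 outcomes — {(0,0,0); (0,0,2); (0,1,2); (0,2,0); (0,2,2); (2,0,0); (2,0,2); (2,1,2); (2,2,0); (2,2,2)}
PSO: 12 outcomes — {(0,0,0); (0,0,2); (0,1,0); (0,1,2); (0,2,0); (0,2,2); (2,0,0); (2,0,2); (2,1,0); (2,1,2); (2,2,0); (2,2,2)}
target (0,1,0) ∈ {PSO}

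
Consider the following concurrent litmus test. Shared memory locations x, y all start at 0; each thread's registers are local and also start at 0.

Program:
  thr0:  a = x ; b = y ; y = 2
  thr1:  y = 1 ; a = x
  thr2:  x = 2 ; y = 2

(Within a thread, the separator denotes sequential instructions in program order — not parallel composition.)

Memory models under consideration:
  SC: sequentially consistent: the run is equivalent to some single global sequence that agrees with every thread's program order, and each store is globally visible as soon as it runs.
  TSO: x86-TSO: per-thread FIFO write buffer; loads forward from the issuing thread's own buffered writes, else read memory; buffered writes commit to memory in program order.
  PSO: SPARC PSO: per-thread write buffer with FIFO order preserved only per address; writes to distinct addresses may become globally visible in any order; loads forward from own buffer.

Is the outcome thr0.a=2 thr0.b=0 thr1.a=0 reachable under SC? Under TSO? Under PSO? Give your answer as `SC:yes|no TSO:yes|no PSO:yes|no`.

SC:no TSO:yes PSO:yes

outcome vector order: (thr0.a,thr0.b,thr1.a)
under SC → (0,0,0); (0,0,2); (0,1,0); (0,1,2); (0,2,0); (0,2,2); (2,0,2); (2,1,0); (2,1,2); (2,2,0); (2,2,2)
under TSO → (0,0,0); (0,0,2); (0,1,0); (0,1,2); (0,2,0); (0,2,2); (2,0,0); (2,0,2); (2,1,0); (2,1,2); (2,2,0); (2,2,2)
under PSO → (0,0,0); (0,0,2); (0,1,0); (0,1,2); (0,2,0); (0,2,2); (2,0,0); (2,0,2); (2,1,0); (2,1,2); (2,2,0); (2,2,2)
target (2,0,0) ∈ {TSO,PSO}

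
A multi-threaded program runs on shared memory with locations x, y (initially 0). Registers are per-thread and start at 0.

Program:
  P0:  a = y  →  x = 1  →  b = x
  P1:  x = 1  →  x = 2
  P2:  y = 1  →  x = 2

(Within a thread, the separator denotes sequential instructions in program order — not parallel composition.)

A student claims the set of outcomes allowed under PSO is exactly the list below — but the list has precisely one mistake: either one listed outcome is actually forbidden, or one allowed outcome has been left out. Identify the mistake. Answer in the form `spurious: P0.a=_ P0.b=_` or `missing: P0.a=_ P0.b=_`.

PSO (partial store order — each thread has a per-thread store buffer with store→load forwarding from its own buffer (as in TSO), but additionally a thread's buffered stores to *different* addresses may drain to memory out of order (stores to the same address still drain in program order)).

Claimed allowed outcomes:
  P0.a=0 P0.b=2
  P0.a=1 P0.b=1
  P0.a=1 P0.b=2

outcome vector order: (P0.a,P0.b)
PSO (4): 01, 02, 11, 12
PSO∖claimed = {01}

missing: P0.a=0 P0.b=1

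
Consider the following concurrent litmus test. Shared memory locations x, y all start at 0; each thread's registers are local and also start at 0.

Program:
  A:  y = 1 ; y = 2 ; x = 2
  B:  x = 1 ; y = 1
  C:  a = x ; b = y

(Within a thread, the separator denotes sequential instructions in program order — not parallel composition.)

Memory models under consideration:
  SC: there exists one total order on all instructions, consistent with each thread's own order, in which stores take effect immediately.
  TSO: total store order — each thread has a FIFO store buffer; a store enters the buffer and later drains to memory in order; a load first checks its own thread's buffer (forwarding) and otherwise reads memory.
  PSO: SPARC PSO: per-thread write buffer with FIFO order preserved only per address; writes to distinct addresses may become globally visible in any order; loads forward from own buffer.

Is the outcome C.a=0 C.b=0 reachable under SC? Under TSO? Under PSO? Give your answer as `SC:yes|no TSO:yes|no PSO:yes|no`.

SC:yes TSO:yes PSO:yes

outcome vector order: (C.a,C.b)
SC: 8 outcomes — {0/0, 0/1, 0/2, 1/0, 1/1, 1/2, 2/1, 2/2}
TSO: 8 outcomes — {0/0, 0/1, 0/2, 1/0, 1/1, 1/2, 2/1, 2/2}
PSO: 9 outcomes — {0/0, 0/1, 0/2, 1/0, 1/1, 1/2, 2/0, 2/1, 2/2}
target 0/0 ∈ {SC,TSO,PSO}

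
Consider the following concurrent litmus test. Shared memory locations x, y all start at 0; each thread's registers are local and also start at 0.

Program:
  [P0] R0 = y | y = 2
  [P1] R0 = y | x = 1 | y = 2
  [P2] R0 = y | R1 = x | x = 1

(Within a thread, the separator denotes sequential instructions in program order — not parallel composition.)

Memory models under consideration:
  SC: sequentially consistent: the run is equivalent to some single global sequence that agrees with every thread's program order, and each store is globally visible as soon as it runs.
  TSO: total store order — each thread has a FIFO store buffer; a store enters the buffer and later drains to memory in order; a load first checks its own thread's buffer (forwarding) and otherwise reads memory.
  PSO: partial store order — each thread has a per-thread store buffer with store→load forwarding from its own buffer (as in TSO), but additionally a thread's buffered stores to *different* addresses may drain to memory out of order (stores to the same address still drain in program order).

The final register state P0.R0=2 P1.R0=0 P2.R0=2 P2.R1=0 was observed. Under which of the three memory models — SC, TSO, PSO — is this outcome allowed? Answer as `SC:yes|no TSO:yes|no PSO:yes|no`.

outcome vector order: (P0.R0,P1.R0,P2.R0,P2.R1)
SC: 11 outcomes — {0/0/0/0 0/0/0/1 0/0/2/0 0/0/2/1 0/2/0/0 0/2/0/1 0/2/2/0 0/2/2/1 2/0/0/0 2/0/0/1 2/0/2/1}
TSO: 11 outcomes — {0/0/0/0 0/0/0/1 0/0/2/0 0/0/2/1 0/2/0/0 0/2/0/1 0/2/2/0 0/2/2/1 2/0/0/0 2/0/0/1 2/0/2/1}
PSO: 12 outcomes — {0/0/0/0 0/0/0/1 0/0/2/0 0/0/2/1 0/2/0/0 0/2/0/1 0/2/2/0 0/2/2/1 2/0/0/0 2/0/0/1 2/0/2/0 2/0/2/1}
target 2/0/2/0 ∈ {PSO}

SC:no TSO:no PSO:yes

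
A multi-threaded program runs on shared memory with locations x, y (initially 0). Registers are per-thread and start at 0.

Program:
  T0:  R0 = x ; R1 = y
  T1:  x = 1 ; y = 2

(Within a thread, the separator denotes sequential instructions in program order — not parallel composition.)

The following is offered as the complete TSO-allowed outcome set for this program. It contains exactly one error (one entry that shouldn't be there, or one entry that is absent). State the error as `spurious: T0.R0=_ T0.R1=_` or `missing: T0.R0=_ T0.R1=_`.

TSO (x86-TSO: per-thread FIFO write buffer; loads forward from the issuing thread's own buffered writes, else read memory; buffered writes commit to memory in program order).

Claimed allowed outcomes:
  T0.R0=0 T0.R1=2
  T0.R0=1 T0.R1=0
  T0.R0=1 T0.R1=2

outcome vector order: (T0.R0,T0.R1)
TSO: 4 outcomes — {00; 02; 10; 12}
TSO∖claimed = {00}

missing: T0.R0=0 T0.R1=0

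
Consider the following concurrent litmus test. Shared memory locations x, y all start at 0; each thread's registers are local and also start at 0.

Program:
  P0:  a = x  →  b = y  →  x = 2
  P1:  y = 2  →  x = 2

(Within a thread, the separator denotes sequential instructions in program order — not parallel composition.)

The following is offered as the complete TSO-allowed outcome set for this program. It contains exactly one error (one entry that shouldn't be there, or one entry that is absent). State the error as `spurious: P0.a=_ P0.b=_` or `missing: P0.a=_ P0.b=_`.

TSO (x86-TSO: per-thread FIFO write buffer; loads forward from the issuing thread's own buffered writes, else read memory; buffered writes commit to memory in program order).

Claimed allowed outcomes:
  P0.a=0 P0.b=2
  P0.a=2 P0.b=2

outcome vector order: (P0.a,P0.b)
TSO: 3 outcomes — {0/0 0/2 2/2}
TSO∖claimed = {0/0}

missing: P0.a=0 P0.b=0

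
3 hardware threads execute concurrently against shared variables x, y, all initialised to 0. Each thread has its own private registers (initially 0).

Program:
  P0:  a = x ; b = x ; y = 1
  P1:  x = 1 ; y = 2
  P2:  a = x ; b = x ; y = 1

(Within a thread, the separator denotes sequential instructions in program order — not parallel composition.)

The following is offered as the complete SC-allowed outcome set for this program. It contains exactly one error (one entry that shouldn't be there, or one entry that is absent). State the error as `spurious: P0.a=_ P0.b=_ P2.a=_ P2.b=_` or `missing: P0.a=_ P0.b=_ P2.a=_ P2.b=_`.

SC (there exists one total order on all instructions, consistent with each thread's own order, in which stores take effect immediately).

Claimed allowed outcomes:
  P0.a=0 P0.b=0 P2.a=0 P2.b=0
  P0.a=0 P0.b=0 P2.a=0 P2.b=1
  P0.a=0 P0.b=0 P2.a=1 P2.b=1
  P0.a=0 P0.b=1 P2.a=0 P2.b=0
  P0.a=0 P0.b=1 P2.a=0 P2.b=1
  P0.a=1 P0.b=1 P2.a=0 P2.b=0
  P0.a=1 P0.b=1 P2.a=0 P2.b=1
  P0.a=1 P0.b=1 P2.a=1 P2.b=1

missing: P0.a=0 P0.b=1 P2.a=1 P2.b=1

outcome vector order: (P0.a,P0.b,P2.a,P2.b)
SC (9): 0/0/0/0, 0/0/0/1, 0/0/1/1, 0/1/0/0, 0/1/0/1, 0/1/1/1, 1/1/0/0, 1/1/0/1, 1/1/1/1
SC∖claimed = {0/1/1/1}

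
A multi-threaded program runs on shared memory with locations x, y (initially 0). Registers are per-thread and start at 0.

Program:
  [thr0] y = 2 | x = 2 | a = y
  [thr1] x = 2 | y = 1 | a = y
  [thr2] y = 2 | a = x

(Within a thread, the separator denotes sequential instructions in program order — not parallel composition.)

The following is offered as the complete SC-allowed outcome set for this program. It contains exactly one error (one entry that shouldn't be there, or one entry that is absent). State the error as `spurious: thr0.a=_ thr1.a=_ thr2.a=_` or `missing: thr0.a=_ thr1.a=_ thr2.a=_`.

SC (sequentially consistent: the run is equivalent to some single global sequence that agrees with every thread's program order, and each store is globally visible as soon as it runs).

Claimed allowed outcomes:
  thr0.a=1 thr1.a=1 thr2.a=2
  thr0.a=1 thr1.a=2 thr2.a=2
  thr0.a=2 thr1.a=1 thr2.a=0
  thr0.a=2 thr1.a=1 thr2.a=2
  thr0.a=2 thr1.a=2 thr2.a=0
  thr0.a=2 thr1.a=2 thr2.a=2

missing: thr0.a=1 thr1.a=1 thr2.a=0

outcome vector order: (thr0.a,thr1.a,thr2.a)
SC: 7 outcomes — {110; 112; 122; 210; 212; 220; 222}
SC∖claimed = {110}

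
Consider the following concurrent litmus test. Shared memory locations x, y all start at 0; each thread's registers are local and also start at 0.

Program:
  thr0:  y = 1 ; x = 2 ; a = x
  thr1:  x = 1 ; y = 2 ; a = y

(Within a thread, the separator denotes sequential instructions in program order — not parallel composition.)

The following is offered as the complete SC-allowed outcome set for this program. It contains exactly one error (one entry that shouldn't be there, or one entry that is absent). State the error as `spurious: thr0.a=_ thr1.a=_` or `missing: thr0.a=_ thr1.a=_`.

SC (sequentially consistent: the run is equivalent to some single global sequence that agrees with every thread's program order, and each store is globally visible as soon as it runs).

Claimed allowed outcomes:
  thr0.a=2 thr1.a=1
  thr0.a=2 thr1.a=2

missing: thr0.a=1 thr1.a=2

outcome vector order: (thr0.a,thr1.a)
SC: 3 outcomes — {1/2; 2/1; 2/2}
SC∖claimed = {1/2}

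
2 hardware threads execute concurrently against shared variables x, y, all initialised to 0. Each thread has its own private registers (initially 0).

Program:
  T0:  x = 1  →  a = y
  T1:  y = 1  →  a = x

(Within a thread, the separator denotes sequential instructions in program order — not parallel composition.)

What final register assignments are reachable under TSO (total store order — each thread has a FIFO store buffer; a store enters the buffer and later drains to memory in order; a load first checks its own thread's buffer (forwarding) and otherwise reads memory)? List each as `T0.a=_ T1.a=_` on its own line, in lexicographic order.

T0.a=0 T1.a=0
T0.a=0 T1.a=1
T0.a=1 T1.a=0
T0.a=1 T1.a=1

outcome vector order: (T0.a,T1.a)
|TSO outcomes| = 4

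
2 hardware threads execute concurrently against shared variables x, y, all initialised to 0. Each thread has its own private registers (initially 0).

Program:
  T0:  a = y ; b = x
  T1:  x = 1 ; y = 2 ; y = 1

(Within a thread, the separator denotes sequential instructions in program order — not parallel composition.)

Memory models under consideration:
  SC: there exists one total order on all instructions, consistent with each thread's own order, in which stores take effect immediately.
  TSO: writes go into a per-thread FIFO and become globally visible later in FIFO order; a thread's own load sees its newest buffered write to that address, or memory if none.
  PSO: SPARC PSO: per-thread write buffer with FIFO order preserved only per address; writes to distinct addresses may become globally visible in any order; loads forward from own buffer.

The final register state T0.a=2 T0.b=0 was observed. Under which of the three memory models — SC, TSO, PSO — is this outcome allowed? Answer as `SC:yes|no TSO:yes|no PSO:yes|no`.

SC:no TSO:no PSO:yes

outcome vector order: (T0.a,T0.b)
under SC → <0 0>, <0 1>, <1 1>, <2 1>
under TSO → <0 0>, <0 1>, <1 1>, <2 1>
under PSO → <0 0>, <0 1>, <1 0>, <1 1>, <2 0>, <2 1>
target <2 0> ∈ {PSO}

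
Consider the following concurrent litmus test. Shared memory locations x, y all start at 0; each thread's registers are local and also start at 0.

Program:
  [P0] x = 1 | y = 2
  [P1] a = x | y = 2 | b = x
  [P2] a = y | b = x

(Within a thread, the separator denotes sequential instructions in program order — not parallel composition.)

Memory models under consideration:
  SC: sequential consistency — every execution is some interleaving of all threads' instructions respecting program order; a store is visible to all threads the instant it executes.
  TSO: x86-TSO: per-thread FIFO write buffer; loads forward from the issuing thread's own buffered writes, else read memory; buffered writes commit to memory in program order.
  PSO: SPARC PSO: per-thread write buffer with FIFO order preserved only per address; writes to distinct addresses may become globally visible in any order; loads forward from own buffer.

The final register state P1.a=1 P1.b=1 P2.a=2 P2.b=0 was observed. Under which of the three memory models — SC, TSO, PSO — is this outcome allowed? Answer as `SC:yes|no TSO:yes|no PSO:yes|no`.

outcome vector order: (P1.a,P1.b,P2.a,P2.b)
under SC → (0,0,0,0); (0,0,0,1); (0,0,2,0); (0,0,2,1); (0,1,0,0); (0,1,0,1); (0,1,2,0); (0,1,2,1); (1,1,0,0); (1,1,0,1); (1,1,2,1)
under TSO → (0,0,0,0); (0,0,0,1); (0,0,2,0); (0,0,2,1); (0,1,0,0); (0,1,0,1); (0,1,2,0); (0,1,2,1); (1,1,0,0); (1,1,0,1); (1,1,2,1)
under PSO → (0,0,0,0); (0,0,0,1); (0,0,2,0); (0,0,2,1); (0,1,0,0); (0,1,0,1); (0,1,2,0); (0,1,2,1); (1,1,0,0); (1,1,0,1); (1,1,2,0); (1,1,2,1)
target (1,1,2,0) ∈ {PSO}

SC:no TSO:no PSO:yes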